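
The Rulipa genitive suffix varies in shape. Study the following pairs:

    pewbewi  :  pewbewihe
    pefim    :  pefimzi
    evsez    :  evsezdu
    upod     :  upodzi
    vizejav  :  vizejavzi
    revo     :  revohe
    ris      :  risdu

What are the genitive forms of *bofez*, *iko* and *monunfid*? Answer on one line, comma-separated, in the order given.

bofezdu, ikohe, monunfidzi

The suffix is conditioned by the final sound: -du when the stem ends in a sibilant (*evsez*, *ris*); -zi when the stem ends in a non-sibilant consonant (*pefim*, *upod*, *vizejav*); -he when the stem ends in a vowel (*pewbewi*, *revo*).
*bofez*: final sound = /z/, a sibilant → -du → *bofezdu*.
*iko*: final sound = /o/, a vowel → -he → *ikohe*.
*monunfid* — final sound /d/ (a non-sibilant consonant) → -zi → *monunfidzi*.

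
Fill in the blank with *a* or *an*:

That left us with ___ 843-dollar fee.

an

The indefinite article is chosen by the initial *sound* of the following word, not its spelling.
The number *843* is spoken "eight hundred …", beginning with /eɪt/ — a vowel sound.
So the article is *an*: That left us with an 843-dollar fee.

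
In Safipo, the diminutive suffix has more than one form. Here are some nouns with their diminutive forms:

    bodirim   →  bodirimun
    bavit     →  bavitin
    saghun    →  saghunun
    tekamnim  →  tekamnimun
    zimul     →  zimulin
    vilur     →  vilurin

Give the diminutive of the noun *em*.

emun

Looking at the final consonant of each stem: -un when the stem ends in a nasal (*bodirim*, *saghun*, *tekamnim*); -in when the stem ends in a non-nasal consonant (*bavit*, *zimul*, *vilur*).
*em*: final consonant = /m/, a nasal → -un → *emun*.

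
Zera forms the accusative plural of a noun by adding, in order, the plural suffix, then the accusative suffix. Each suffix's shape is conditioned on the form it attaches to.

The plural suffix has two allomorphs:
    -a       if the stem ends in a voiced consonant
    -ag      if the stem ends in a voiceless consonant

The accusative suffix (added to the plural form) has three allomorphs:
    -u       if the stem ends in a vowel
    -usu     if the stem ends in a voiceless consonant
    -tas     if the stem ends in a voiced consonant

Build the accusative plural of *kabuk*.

kabukagtas

*kabuk* — final consonant /k/ (voiceless) → -ag → *kabukag*.
Since the final sound of the plural form *kabukag* is /g/ (a voiced consonant), it takes -tas, giving *kabukagtas*.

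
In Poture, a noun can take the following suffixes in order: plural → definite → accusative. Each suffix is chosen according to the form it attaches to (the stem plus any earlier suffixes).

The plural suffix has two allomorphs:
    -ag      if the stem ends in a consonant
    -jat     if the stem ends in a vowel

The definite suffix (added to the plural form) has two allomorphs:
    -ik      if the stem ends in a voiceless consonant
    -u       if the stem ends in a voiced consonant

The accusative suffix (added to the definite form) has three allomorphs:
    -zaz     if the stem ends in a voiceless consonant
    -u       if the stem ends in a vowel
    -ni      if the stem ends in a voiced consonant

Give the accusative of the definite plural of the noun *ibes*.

Since the final sound of *ibes* is /s/ (a consonant), it takes -ag, giving *ibesag*.
The plural form *ibesag* — final consonant /g/ (voiced) → -u → *ibesagu*.
The final sound of the definite form *ibesagu* is /u/, which is a vowel, so the accusative suffix is -u, giving *ibesaguu*.

ibesaguu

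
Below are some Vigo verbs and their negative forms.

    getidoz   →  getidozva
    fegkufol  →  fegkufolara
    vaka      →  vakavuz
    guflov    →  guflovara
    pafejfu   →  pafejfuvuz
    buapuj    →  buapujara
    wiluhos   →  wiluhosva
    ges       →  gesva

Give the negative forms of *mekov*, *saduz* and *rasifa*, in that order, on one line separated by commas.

Looking at the final sound of each stem: -va when the stem ends in a sibilant (*getidoz*, *wiluhos*, *ges*); -ara when the stem ends in a non-sibilant consonant (*fegkufol*, *guflov*, *buapuj*); -vuz when the stem ends in a vowel (*vaka*, *pafejfu*).
The final sound of *mekov* is /v/, which is a non-sibilant consonant, so the suffix is -ara, giving *mekovara*.
*saduz*: final sound = /z/, a sibilant → -va → *saduzva*.
The final sound of *rasifa* is /a/, which is a vowel, so the suffix is -vuz, giving *rasifavuz*.

mekovara, saduzva, rasifavuz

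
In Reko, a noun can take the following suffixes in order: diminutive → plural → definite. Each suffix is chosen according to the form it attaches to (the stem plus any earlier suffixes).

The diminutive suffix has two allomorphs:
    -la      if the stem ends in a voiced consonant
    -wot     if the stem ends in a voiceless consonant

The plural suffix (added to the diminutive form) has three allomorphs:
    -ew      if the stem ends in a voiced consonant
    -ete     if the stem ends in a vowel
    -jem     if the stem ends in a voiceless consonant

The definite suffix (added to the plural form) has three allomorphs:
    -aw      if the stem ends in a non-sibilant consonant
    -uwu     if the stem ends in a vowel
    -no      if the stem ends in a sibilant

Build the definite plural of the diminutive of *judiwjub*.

judiwjublaeteuwu

The final consonant of *judiwjub* is /b/, which is voiced, so the diminutive suffix is -la, giving *judiwjubla*.
The diminutive form *judiwjubla*: final sound = /a/, a vowel → -ete → *judiwjublaete*.
The plural form *judiwjublaete*: final sound = /e/, a vowel → -uwu → *judiwjublaeteuwu*.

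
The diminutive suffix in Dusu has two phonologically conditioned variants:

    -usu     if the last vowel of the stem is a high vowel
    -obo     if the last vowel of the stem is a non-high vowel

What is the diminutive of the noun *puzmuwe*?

puzmuweobo

The last vowel of *puzmuwe* is /e/, which is a non-high vowel, so the suffix is -obo, giving *puzmuweobo*.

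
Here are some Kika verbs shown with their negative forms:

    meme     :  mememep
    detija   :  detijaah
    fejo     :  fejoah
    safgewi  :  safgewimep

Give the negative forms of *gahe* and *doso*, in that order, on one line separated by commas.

The alternation tracks the last vowel of the stem — -mep when the last vowel of the stem is a front vowel (*meme*, *safgewi*); -ah when the last vowel of the stem is a back vowel (*detija*, *fejo*).
*gahe* — last vowel /e/ (a front vowel) → -mep → *gahemep*.
Since the last vowel of *doso* is /o/ (a back vowel), it takes -ah, giving *dosoah*.

gahemep, dosoah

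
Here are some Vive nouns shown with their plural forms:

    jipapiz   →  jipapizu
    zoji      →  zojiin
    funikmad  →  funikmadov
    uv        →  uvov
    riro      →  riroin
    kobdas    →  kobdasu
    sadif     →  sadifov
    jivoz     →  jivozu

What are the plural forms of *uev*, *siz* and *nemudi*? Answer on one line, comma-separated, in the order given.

uevov, sizu, nemudiin

The suffix is conditioned by the final sound: -u when the stem ends in a sibilant (*jipapiz*, *kobdas*, *jivoz*); -ov when the stem ends in a non-sibilant consonant (*funikmad*, *uv*, *sadif*); -in when the stem ends in a vowel (*zoji*, *riro*).
Since the final sound of *uev* is /v/ (a non-sibilant consonant), it takes -ov, giving *uevov*.
Since the final sound of *siz* is /z/ (a sibilant), it takes -u, giving *sizu*.
The final sound of *nemudi* is /i/, which is a vowel, so the suffix is -in, giving *nemudiin*.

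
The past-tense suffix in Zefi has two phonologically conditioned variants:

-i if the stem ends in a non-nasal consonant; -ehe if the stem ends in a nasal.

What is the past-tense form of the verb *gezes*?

gezesi

*gezes*: final consonant = /s/, non-nasal → -i → *gezesi*.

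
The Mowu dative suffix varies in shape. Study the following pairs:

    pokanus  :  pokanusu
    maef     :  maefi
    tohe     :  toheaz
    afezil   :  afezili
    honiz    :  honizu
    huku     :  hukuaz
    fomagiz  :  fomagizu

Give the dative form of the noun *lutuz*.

lutuzu

Looking at the final sound of each stem: -u when the stem ends in a sibilant (*pokanus*, *honiz*, *fomagiz*); -i when the stem ends in a non-sibilant consonant (*maef*, *afezil*); -az when the stem ends in a vowel (*tohe*, *huku*).
*lutuz*: final sound = /z/, a sibilant → -u → *lutuzu*.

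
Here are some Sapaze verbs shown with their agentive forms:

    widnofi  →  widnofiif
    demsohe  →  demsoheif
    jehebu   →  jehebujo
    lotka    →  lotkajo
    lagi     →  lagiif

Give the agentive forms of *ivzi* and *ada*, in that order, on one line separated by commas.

The alternation tracks the last vowel of the stem — -if when the last vowel of the stem is a front vowel (*widnofi*, *demsohe*, *lagi*); -jo when the last vowel of the stem is a back vowel (*jehebu*, *lotka*).
Since the last vowel of *ivzi* is /i/ (a front vowel), it takes -if, giving *ivziif*.
*ada* — last vowel /a/ (a back vowel) → -jo → *adajo*.

ivziif, adajo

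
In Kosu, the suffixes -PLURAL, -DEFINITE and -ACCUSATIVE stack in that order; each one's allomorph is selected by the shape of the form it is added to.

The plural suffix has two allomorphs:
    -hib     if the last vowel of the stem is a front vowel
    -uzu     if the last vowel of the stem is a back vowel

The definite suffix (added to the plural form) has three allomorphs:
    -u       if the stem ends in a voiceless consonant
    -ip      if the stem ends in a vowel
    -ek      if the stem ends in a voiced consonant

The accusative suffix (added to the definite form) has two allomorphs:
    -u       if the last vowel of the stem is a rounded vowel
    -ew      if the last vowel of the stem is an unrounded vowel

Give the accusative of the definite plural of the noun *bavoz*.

bavozuzuipew

The last vowel of *bavoz* is /o/, which is a back vowel, so the plural suffix is -uzu, giving *bavozuzu*.
Since the final sound of the plural form *bavozuzu* is /u/ (a vowel), it takes -ip, giving *bavozuzuip*.
The definite form *bavozuzuip*: last vowel = /i/, an unrounded vowel → -ew → *bavozuzuipew*.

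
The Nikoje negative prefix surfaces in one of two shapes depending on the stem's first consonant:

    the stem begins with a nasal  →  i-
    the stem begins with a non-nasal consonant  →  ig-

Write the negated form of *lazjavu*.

Since the first consonant of *lazjavu* is /l/ (non-nasal), it takes ig-, giving *iglazjavu*.

iglazjavu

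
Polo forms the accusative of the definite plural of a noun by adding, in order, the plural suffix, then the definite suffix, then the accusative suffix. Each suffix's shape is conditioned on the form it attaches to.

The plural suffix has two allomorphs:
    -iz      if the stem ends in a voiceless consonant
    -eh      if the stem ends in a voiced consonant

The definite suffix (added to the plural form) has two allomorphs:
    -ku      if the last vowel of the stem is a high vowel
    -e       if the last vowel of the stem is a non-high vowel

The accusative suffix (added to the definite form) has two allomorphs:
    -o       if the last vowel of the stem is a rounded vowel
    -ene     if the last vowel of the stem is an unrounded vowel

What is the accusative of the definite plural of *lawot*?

lawotizkuo

*lawot*: final consonant = /t/, voiceless → -iz → *lawotiz*.
The last vowel of the plural form *lawotiz* is /i/, which is a high vowel, so the definite suffix is -ku, giving *lawotizku*.
The definite form *lawotizku* — last vowel /u/ (a rounded vowel) → -o → *lawotizkuo*.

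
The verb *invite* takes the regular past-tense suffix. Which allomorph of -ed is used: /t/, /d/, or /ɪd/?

/ɪd/

The stem *invite* ends in /t/ or /d/.
The -ed suffix is realized as /ɪd/ after /t, d/; as /t/ after other voiceless consonants; and as /d/ after other voiced sounds.
So -ed on *invite* is pronounced /ɪd/.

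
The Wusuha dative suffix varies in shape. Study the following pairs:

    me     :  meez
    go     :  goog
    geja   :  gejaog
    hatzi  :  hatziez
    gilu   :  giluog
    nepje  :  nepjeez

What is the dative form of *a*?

aog

The pattern is front/back vowel harmony: -ez when the last vowel of the stem is a front vowel (*me*, *hatzi*, *nepje*); -og when the last vowel of the stem is a back vowel (*go*, *geja*, *gilu*).
The last vowel of *a* is /a/, which is a back vowel, so the suffix is -og, giving *aog*.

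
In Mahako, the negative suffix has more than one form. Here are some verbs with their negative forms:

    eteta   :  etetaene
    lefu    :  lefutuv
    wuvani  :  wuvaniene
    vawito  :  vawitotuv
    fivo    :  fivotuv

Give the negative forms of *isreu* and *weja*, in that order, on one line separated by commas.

isreutuv, wejaene

The suffix is conditioned by the last vowel: -tuv when the last vowel of the stem is a rounded vowel (*lefu*, *vawito*, *fivo*); -ene when the last vowel of the stem is an unrounded vowel (*eteta*, *wuvani*).
*isreu*: last vowel = /u/, a rounded vowel → -tuv → *isreutuv*.
The last vowel of *weja* is /a/, which is an unrounded vowel, so the suffix is -ene, giving *wejaene*.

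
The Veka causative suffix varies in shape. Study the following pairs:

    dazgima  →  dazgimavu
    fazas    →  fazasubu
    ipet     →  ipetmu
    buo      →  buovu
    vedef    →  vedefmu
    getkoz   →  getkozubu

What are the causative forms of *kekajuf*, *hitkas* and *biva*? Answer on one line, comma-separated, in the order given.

The suffix is conditioned by the final sound: -ubu when the stem ends in a sibilant (*fazas*, *getkoz*); -mu when the stem ends in a non-sibilant consonant (*ipet*, *vedef*); -vu when the stem ends in a vowel (*dazgima*, *buo*).
The final sound of *kekajuf* is /f/, which is a non-sibilant consonant, so the suffix is -mu, giving *kekajufmu*.
Since the final sound of *hitkas* is /s/ (a sibilant), it takes -ubu, giving *hitkasubu*.
*biva*: final sound = /a/, a vowel → -vu → *bivavu*.

kekajufmu, hitkasubu, bivavu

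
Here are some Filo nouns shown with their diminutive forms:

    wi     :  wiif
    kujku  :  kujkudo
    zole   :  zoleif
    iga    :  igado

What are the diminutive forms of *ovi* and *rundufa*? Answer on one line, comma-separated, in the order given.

oviif, rundufado

The alternation tracks the last vowel of the stem — -if when the last vowel of the stem is a front vowel (*wi*, *zole*); -do when the last vowel of the stem is a back vowel (*kujku*, *iga*).
Since the last vowel of *ovi* is /i/ (a front vowel), it takes -if, giving *oviif*.
*rundufa*: last vowel = /a/, a back vowel → -do → *rundufado*.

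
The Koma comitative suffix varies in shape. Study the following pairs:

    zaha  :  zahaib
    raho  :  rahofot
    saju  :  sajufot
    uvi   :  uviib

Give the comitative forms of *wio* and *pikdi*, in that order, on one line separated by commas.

Looking at the last vowel of each stem: -fot when the last vowel of the stem is a rounded vowel (*raho*, *saju*); -ib when the last vowel of the stem is an unrounded vowel (*zaha*, *uvi*).
*wio*: last vowel = /o/, a rounded vowel → -fot → *wiofot*.
*pikdi*: last vowel = /i/, an unrounded vowel → -ib → *pikdiib*.

wiofot, pikdiib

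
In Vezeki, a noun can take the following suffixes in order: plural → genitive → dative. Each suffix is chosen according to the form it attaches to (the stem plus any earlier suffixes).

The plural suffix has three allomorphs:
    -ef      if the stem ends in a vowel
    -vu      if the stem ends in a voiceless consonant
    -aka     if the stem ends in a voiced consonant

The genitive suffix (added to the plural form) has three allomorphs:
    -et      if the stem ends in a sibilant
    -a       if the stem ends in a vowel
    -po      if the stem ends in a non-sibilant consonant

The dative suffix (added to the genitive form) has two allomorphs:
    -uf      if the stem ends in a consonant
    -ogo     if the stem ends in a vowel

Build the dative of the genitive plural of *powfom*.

powfomakaaogo

*powfom*: final sound = /m/, a voiced consonant → -aka → *powfomaka*.
The final sound of the plural form *powfomaka* is /a/, which is a vowel, so the genitive suffix is -a, giving *powfomakaa*.
The genitive form *powfomakaa* — final sound /a/ (a vowel) → -ogo → *powfomakaaogo*.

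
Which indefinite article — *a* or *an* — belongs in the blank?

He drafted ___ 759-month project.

The indefinite article is chosen by the initial *sound* of the following word, not its spelling.
The number *759* is spoken "seven hundred …", beginning with /ˈsɛvən/ — a consonant sound.
So the article is *a*: He drafted a 759-month project.

a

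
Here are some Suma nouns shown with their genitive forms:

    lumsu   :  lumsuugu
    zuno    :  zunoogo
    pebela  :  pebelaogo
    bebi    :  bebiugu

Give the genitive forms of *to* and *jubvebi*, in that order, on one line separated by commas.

The pattern is height harmony: -ugu when the last vowel of the stem is a high vowel (*lumsu*, *bebi*); -ogo when the last vowel of the stem is a non-high vowel (*zuno*, *pebela*).
Since the last vowel of *to* is /o/ (a non-high vowel), it takes -ogo, giving *toogo*.
The last vowel of *jubvebi* is /i/, which is a high vowel, so the suffix is -ugu, giving *jubvebiugu*.

toogo, jubvebiugu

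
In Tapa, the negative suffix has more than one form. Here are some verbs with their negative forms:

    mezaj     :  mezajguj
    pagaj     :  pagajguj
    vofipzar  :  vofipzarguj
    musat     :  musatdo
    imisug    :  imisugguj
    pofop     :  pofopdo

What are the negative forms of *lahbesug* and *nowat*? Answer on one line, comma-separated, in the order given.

lahbesugguj, nowatdo

The pattern is voicing of the final consonant: -do when the stem ends in a voiceless consonant (*musat*, *pofop*); -guj when the stem ends in a voiced consonant (*mezaj*, *pagaj*, *vofipzar*, *imisug*).
Since the final consonant of *lahbesug* is /g/ (voiced), it takes -guj, giving *lahbesugguj*.
Since the final consonant of *nowat* is /t/ (voiceless), it takes -do, giving *nowatdo*.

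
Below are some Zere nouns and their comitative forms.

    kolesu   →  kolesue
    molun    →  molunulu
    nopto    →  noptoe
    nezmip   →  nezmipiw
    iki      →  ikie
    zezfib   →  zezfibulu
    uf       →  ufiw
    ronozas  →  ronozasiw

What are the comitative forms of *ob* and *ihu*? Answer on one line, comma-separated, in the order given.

obulu, ihue

The pattern is voicing of the final sound: -iw when the stem ends in a voiceless consonant (*nezmip*, *uf*, *ronozas*); -ulu when the stem ends in a voiced consonant (*molun*, *zezfib*); -e when the stem ends in a vowel (*kolesu*, *nopto*, *iki*).
*ob*: final sound = /b/, a voiced consonant → -ulu → *obulu*.
*ihu* — final sound /u/ (a vowel) → -e → *ihue*.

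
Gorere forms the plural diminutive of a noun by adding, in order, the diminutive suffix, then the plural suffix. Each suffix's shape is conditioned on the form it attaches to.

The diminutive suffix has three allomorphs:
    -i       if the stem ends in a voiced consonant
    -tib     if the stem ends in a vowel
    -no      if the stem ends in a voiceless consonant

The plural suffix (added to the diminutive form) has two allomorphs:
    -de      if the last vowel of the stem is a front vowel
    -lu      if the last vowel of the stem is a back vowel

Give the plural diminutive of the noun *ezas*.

*ezas*: final sound = /s/, a voiceless consonant → -no → *ezasno*.
The diminutive form *ezasno*: last vowel = /o/, a back vowel → -lu → *ezasnolu*.

ezasnolu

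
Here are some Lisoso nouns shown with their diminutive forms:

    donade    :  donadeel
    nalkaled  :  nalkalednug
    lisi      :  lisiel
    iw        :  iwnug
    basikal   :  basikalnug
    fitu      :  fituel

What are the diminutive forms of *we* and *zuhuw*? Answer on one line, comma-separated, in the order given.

The pattern is consonant vs. vowel: -nug when the stem ends in a consonant (*nalkaled*, *iw*, *basikal*); -el when the stem ends in a vowel (*donade*, *lisi*, *fitu*).
Since the final sound of *we* is /e/ (a vowel), it takes -el, giving *weel*.
Since the final sound of *zuhuw* is /w/ (a consonant), it takes -nug, giving *zuhuwnug*.

weel, zuhuwnug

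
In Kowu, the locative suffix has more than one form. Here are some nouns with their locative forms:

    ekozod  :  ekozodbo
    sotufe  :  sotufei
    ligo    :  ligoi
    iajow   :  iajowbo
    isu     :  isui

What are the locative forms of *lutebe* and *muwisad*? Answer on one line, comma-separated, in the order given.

lutebei, muwisadbo

The alternation tracks the final sound of the stem — -bo when the stem ends in a consonant (*ekozod*, *iajow*); -i when the stem ends in a vowel (*sotufe*, *ligo*, *isu*).
Since the final sound of *lutebe* is /e/ (a vowel), it takes -i, giving *lutebei*.
*muwisad*: final sound = /d/, a consonant → -bo → *muwisadbo*.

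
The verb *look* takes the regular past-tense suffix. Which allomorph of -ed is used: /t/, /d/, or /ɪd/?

The stem *look* ends in a voiceless consonant other than /t/.
The -ed suffix is realized as /ɪd/ after /t, d/; as /t/ after other voiceless consonants; and as /d/ after other voiced sounds.
So -ed on *look* is pronounced /t/.

/t/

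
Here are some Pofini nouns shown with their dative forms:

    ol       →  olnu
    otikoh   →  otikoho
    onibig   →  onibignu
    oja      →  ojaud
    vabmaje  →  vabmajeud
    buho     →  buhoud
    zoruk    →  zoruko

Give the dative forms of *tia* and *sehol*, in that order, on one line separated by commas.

tiaud, seholnu

The alternation tracks the final sound of the stem — -o when the stem ends in a voiceless consonant (*otikoh*, *zoruk*); -nu when the stem ends in a voiced consonant (*ol*, *onibig*); -ud when the stem ends in a vowel (*oja*, *vabmaje*, *buho*).
*tia*: final sound = /a/, a vowel → -ud → *tiaud*.
*sehol* — final sound /l/ (a voiced consonant) → -nu → *seholnu*.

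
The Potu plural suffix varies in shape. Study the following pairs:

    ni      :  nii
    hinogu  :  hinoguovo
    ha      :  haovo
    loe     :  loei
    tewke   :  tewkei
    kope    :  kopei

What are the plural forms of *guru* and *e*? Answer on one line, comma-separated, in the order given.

The pattern is front/back vowel harmony: -i when the last vowel of the stem is a front vowel (*ni*, *loe*, *tewke*, *kope*); -ovo when the last vowel of the stem is a back vowel (*hinogu*, *ha*).
Since the last vowel of *guru* is /u/ (a back vowel), it takes -ovo, giving *guruovo*.
*e*: last vowel = /e/, a front vowel → -i → *ei*.

guruovo, ei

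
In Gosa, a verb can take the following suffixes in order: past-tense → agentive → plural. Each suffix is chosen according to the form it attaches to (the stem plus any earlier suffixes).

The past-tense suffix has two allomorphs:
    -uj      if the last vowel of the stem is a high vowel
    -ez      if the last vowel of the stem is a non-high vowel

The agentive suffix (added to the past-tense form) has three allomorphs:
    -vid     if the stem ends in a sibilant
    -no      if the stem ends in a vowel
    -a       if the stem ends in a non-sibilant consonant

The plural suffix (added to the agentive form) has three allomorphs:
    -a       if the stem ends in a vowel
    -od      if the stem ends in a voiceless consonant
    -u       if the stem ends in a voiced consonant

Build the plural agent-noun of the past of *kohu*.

kohuujaa

*kohu* — last vowel /u/ (a high vowel) → -uj → *kohuuj*.
The final sound of the past-tense form *kohuuj* is /j/, which is a non-sibilant consonant, so the agentive suffix is -a, giving *kohuuja*.
The agentive form *kohuuja* — final sound /a/ (a vowel) → -a → *kohuujaa*.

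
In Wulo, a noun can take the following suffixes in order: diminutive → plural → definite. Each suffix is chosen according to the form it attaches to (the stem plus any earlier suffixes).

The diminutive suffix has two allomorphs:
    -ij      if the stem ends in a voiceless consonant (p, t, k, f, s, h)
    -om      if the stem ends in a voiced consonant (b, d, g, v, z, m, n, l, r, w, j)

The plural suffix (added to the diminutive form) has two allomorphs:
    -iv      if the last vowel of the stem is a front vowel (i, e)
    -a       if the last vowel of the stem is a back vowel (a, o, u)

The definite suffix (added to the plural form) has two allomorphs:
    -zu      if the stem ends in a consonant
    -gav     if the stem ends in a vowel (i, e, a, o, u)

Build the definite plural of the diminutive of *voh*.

*voh* — final consonant /h/ (voiceless) → -ij → *vohij*.
The diminutive form *vohij*: last vowel = /i/, a front vowel → -iv → *vohijiv*.
The plural form *vohijiv*: final sound = /v/, a consonant → -zu → *vohijivzu*.

vohijivzu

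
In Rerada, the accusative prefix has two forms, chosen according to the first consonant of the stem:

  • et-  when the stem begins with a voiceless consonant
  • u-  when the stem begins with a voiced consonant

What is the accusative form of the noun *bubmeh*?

The first consonant of *bubmeh* is /b/, which is voiced, so the prefix is u-, giving *ububmeh*.

ububmeh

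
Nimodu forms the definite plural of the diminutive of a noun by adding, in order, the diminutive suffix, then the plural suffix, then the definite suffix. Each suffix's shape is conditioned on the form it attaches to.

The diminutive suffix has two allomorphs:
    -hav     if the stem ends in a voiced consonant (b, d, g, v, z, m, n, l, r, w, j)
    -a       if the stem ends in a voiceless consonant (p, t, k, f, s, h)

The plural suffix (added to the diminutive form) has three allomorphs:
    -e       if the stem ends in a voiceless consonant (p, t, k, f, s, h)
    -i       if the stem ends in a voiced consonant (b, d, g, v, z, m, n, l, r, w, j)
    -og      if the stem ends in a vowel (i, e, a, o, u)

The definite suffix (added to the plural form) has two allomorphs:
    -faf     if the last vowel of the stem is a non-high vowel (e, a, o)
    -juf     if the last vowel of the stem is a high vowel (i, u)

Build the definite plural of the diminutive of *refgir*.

*refgir* — final consonant /r/ (voiced) → -hav → *refgirhav*.
The diminutive form *refgirhav* — final sound /v/ (a voiced consonant) → -i → *refgirhavi*.
Since the last vowel of the plural form *refgirhavi* is /i/ (a high vowel), it takes -juf, giving *refgirhavijuf*.

refgirhavijuf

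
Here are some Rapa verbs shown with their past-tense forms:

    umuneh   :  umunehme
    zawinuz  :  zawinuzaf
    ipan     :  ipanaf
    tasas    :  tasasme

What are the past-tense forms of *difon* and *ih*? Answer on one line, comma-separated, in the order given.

difonaf, ihme

The suffix is conditioned by the final consonant: -me when the stem ends in a voiceless consonant (*umuneh*, *tasas*); -af when the stem ends in a voiced consonant (*zawinuz*, *ipan*).
*difon* — final consonant /n/ (voiced) → -af → *difonaf*.
*ih* — final consonant /h/ (voiceless) → -me → *ihme*.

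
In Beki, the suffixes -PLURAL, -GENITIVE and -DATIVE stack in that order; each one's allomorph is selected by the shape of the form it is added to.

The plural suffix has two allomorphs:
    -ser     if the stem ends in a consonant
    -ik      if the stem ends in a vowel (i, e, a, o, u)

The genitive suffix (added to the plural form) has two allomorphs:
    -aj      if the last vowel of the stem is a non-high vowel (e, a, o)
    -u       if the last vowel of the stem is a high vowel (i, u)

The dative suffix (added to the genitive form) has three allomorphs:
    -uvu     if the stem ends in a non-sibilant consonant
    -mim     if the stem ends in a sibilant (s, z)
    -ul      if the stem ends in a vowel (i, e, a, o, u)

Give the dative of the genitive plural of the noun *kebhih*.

Since the final sound of *kebhih* is /h/ (a consonant), it takes -ser, giving *kebhihser*.
The plural form *kebhihser* — last vowel /e/ (a non-high vowel) → -aj → *kebhihseraj*.
Since the final sound of the genitive form *kebhihseraj* is /j/ (a non-sibilant consonant), it takes -uvu, giving *kebhihserajuvu*.

kebhihserajuvu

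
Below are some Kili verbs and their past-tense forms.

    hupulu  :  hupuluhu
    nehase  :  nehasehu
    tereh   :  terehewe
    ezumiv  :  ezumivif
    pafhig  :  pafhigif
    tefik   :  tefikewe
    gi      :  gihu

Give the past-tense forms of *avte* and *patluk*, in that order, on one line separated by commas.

avtehu, patlukewe

The suffix is conditioned by the final sound: -ewe when the stem ends in a voiceless consonant (*tereh*, *tefik*); -if when the stem ends in a voiced consonant (*ezumiv*, *pafhig*); -hu when the stem ends in a vowel (*hupulu*, *nehase*, *gi*).
Since the final sound of *avte* is /e/ (a vowel), it takes -hu, giving *avtehu*.
Since the final sound of *patluk* is /k/ (a voiceless consonant), it takes -ewe, giving *patlukewe*.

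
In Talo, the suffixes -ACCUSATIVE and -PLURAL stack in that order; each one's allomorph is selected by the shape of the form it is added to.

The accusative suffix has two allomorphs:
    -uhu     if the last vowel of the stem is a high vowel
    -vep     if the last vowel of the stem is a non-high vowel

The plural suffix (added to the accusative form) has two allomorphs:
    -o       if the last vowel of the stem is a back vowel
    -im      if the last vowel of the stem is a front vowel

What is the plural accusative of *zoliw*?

zoliwuhuo

The last vowel of *zoliw* is /i/, which is a high vowel, so the accusative suffix is -uhu, giving *zoliwuhu*.
The last vowel of the accusative form *zoliwuhu* is /u/, which is a back vowel, so the plural suffix is -o, giving *zoliwuhuo*.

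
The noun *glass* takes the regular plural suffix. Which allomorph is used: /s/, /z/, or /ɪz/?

The stem *glass* ends in a sibilant (/s, z, ʃ, ʒ, tʃ, dʒ/).
The plural suffix surfaces as /ɪz/ after sibilants, /s/ after other voiceless consonants, and /z/ after other voiced sounds.
So the plural -s on *glass* is pronounced /ɪz/.

/ɪz/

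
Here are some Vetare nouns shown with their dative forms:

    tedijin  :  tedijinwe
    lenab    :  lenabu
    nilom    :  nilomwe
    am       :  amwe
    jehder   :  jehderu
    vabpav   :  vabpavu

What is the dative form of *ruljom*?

The suffix is conditioned by the final consonant: -we when the stem ends in a nasal (*tedijin*, *nilom*, *am*); -u when the stem ends in a non-nasal consonant (*lenab*, *jehder*, *vabpav*).
*ruljom*: final consonant = /m/, a nasal → -we → *ruljomwe*.

ruljomwe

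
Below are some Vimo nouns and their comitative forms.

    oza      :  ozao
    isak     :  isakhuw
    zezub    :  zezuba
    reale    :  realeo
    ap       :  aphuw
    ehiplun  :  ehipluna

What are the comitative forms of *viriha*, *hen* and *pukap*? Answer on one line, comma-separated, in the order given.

Looking at the final sound of each stem: -huw when the stem ends in a voiceless consonant (*isak*, *ap*); -a when the stem ends in a voiced consonant (*zezub*, *ehiplun*); -o when the stem ends in a vowel (*oza*, *reale*).
*viriha* — final sound /a/ (a vowel) → -o → *virihao*.
Since the final sound of *hen* is /n/ (a voiced consonant), it takes -a, giving *hena*.
*pukap*: final sound = /p/, a voiceless consonant → -huw → *pukaphuw*.

virihao, hena, pukaphuw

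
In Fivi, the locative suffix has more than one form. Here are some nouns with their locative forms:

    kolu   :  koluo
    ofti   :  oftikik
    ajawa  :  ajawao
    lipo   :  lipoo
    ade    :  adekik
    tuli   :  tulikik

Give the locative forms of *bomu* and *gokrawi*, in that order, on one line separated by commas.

bomuo, gokrawikik

The alternation tracks the last vowel of the stem — -kik when the last vowel of the stem is a front vowel (*ofti*, *ade*, *tuli*); -o when the last vowel of the stem is a back vowel (*kolu*, *ajawa*, *lipo*).
*bomu*: last vowel = /u/, a back vowel → -o → *bomuo*.
The last vowel of *gokrawi* is /i/, which is a front vowel, so the suffix is -kik, giving *gokrawikik*.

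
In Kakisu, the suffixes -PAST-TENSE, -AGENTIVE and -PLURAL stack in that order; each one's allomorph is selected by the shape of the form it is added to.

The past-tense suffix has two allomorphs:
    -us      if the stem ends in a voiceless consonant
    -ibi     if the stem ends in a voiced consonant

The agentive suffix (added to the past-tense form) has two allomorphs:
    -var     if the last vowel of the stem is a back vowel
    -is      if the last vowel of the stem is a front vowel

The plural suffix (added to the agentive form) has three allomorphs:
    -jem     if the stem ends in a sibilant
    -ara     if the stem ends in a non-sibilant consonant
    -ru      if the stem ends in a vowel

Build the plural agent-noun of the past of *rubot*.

rubotusvarara

*rubot*: final consonant = /t/, voiceless → -us → *rubotus*.
The last vowel of the past-tense form *rubotus* is /u/, which is a back vowel, so the agentive suffix is -var, giving *rubotusvar*.
The agentive form *rubotusvar* — final sound /r/ (a non-sibilant consonant) → -ara → *rubotusvarara*.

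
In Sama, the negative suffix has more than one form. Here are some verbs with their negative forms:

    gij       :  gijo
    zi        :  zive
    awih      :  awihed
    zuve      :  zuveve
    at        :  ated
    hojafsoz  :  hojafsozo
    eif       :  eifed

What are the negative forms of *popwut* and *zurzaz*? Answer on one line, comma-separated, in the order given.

Looking at the final sound of each stem: -ed when the stem ends in a voiceless consonant (*awih*, *at*, *eif*); -o when the stem ends in a voiced consonant (*gij*, *hojafsoz*); -ve when the stem ends in a vowel (*zi*, *zuve*).
*popwut*: final sound = /t/, a voiceless consonant → -ed → *popwuted*.
Since the final sound of *zurzaz* is /z/ (a voiced consonant), it takes -o, giving *zurzazo*.

popwuted, zurzazo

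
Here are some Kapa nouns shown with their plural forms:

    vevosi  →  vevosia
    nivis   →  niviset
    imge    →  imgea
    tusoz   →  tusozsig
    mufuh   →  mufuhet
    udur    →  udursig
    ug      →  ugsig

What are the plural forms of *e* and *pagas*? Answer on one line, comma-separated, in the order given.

ea, pagaset

Looking at the final sound of each stem: -et when the stem ends in a voiceless consonant (*nivis*, *mufuh*); -sig when the stem ends in a voiced consonant (*tusoz*, *udur*, *ug*); -a when the stem ends in a vowel (*vevosi*, *imge*).
*e*: final sound = /e/, a vowel → -a → *ea*.
*pagas*: final sound = /s/, a voiceless consonant → -et → *pagaset*.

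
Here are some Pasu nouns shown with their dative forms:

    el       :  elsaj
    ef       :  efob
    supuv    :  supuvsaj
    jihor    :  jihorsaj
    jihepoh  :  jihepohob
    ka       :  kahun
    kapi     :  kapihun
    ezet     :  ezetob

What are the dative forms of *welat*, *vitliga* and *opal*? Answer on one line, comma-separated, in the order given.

welatob, vitligahun, opalsaj

The pattern is voicing of the final sound: -ob when the stem ends in a voiceless consonant (*ef*, *jihepoh*, *ezet*); -saj when the stem ends in a voiced consonant (*el*, *supuv*, *jihor*); -hun when the stem ends in a vowel (*ka*, *kapi*).
The final sound of *welat* is /t/, which is a voiceless consonant, so the suffix is -ob, giving *welatob*.
*vitliga*: final sound = /a/, a vowel → -hun → *vitligahun*.
*opal* — final sound /l/ (a voiced consonant) → -saj → *opalsaj*.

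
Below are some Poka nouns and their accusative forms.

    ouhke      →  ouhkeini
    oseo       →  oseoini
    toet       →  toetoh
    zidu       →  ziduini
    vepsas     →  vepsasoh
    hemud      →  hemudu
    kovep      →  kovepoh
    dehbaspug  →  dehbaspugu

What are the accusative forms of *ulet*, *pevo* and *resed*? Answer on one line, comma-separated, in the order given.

uletoh, pevoini, resedu

Looking at the final sound of each stem: -oh when the stem ends in a voiceless consonant (*toet*, *vepsas*, *kovep*); -u when the stem ends in a voiced consonant (*hemud*, *dehbaspug*); -ini when the stem ends in a vowel (*ouhke*, *oseo*, *zidu*).
*ulet*: final sound = /t/, a voiceless consonant → -oh → *uletoh*.
*pevo* — final sound /o/ (a vowel) → -ini → *pevoini*.
*resed*: final sound = /d/, a voiced consonant → -u → *resedu*.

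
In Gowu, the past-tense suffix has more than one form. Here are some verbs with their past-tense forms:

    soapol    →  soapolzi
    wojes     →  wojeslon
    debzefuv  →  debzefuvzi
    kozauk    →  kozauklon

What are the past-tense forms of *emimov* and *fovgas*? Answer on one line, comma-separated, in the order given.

The alternation tracks the final consonant of the stem — -lon when the stem ends in a voiceless consonant (*wojes*, *kozauk*); -zi when the stem ends in a voiced consonant (*soapol*, *debzefuv*).
The final consonant of *emimov* is /v/, which is voiced, so the suffix is -zi, giving *emimovzi*.
The final consonant of *fovgas* is /s/, which is voiceless, so the suffix is -lon, giving *fovgaslon*.

emimovzi, fovgaslon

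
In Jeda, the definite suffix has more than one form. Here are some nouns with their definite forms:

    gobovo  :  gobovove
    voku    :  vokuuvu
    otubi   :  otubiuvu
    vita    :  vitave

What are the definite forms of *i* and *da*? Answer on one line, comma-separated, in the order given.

iuvu, dave

Looking at the last vowel of each stem: -uvu when the last vowel of the stem is a high vowel (*voku*, *otubi*); -ve when the last vowel of the stem is a non-high vowel (*gobovo*, *vita*).
The last vowel of *i* is /i/, which is a high vowel, so the suffix is -uvu, giving *iuvu*.
*da* — last vowel /a/ (a non-high vowel) → -ve → *dave*.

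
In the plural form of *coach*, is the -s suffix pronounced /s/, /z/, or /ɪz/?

/ɪz/

The stem *coach* ends in a sibilant (/s, z, ʃ, ʒ, tʃ, dʒ/).
The plural suffix surfaces as /ɪz/ after sibilants, /s/ after other voiceless consonants, and /z/ after other voiced sounds.
So the plural -s on *coach* is pronounced /ɪz/.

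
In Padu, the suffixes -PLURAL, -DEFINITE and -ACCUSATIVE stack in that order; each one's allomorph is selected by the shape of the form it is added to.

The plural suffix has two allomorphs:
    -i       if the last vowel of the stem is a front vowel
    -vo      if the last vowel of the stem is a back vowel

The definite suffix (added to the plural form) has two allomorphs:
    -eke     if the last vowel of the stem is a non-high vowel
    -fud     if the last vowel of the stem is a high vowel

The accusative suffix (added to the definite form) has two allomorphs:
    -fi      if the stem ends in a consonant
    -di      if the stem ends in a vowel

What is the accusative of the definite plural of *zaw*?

*zaw* — last vowel /a/ (a back vowel) → -vo → *zawvo*.
The last vowel of the plural form *zawvo* is /o/, which is a non-high vowel, so the definite suffix is -eke, giving *zawvoeke*.
The definite form *zawvoeke* — final sound /e/ (a vowel) → -di → *zawvoekedi*.

zawvoekedi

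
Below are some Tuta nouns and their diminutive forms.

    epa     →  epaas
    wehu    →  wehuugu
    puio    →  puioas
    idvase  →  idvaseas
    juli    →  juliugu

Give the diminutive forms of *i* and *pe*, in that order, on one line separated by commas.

iugu, peas

The pattern is height harmony: -ugu when the last vowel of the stem is a high vowel (*wehu*, *juli*); -as when the last vowel of the stem is a non-high vowel (*epa*, *puio*, *idvase*).
The last vowel of *i* is /i/, which is a high vowel, so the suffix is -ugu, giving *iugu*.
*pe*: last vowel = /e/, a non-high vowel → -as → *peas*.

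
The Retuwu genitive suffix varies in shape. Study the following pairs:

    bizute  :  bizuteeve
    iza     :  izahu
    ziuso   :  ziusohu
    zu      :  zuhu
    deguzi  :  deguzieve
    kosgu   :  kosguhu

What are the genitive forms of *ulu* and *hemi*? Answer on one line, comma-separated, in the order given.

uluhu, hemieve

The suffix is conditioned by the last vowel: -eve when the last vowel of the stem is a front vowel (*bizute*, *deguzi*); -hu when the last vowel of the stem is a back vowel (*iza*, *ziuso*, *zu*, *kosgu*).
*ulu*: last vowel = /u/, a back vowel → -hu → *uluhu*.
*hemi* — last vowel /i/ (a front vowel) → -eve → *hemieve*.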